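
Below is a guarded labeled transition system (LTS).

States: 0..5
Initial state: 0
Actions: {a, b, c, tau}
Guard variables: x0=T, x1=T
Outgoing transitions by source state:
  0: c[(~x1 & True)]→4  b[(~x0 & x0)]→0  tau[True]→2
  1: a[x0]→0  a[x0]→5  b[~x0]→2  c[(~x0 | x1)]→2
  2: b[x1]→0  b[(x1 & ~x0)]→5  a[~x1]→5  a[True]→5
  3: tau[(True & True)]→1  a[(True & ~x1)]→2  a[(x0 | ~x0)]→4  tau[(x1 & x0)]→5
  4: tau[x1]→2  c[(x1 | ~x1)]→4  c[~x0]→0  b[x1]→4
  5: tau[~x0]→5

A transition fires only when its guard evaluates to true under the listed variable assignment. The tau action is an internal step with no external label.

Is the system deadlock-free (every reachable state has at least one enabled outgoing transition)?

R = {0,2,5}
  0: tau→2  [1 exit(s)]
  2: a→5  b→0  [2 exit(s)]
  5: ∅  [STUCK]
Path to 5: tau·a

Answer: DEADLOCK at state 5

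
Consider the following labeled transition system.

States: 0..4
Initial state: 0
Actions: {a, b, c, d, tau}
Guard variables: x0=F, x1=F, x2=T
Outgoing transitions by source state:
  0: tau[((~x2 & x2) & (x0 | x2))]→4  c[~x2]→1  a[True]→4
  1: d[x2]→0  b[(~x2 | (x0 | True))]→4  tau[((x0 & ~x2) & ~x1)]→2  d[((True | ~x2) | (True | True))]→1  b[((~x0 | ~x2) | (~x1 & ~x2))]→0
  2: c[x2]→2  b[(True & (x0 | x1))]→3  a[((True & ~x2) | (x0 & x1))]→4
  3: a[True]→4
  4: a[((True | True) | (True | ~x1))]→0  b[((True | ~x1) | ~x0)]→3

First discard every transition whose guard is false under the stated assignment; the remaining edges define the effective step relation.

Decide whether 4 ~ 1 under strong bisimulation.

Compute ~ classes (split until stable):
  π0 = {{0,1,2,3,4}}
  π1 = {{0,3},{1},{2},{4}}
Fixed point at round 2; 4 class(es).
[4]={4}  [1]={1}

Answer: NOT BISIMILAR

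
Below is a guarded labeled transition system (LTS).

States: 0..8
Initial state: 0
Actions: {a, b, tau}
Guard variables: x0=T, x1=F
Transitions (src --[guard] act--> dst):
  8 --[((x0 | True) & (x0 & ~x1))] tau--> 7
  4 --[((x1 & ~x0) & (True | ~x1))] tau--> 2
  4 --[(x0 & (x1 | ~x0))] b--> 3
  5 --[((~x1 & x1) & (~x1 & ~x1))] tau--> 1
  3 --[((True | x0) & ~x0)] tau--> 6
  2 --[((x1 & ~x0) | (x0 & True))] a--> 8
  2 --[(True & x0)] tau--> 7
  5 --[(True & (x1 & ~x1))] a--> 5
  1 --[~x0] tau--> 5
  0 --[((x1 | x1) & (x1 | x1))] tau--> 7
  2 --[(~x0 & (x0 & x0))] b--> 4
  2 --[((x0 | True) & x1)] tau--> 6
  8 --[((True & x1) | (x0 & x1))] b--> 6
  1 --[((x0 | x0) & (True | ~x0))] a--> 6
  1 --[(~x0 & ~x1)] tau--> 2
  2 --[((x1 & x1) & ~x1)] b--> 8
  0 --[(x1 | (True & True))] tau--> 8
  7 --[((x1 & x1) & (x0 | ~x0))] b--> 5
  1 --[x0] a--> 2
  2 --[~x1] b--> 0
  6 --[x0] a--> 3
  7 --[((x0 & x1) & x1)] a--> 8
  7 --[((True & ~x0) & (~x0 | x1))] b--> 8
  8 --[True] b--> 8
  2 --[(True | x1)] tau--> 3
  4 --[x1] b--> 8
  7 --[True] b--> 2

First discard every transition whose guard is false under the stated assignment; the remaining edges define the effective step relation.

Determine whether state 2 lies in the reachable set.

Answer: REACHABLE

Working:
After dropping false guards: 11 live edges.
Layer 0: {0}
Layer 1: {8}  cumulative {0,8}
Layer 2: {7}  cumulative {0,7,8}
Layer 3: {2}  cumulative {0,2,7,8}
Layer 4: {3}  cumulative {0,2,3,7,8}
Reach set: {0,2,3,7,8}
Path to 2: tau·tau·b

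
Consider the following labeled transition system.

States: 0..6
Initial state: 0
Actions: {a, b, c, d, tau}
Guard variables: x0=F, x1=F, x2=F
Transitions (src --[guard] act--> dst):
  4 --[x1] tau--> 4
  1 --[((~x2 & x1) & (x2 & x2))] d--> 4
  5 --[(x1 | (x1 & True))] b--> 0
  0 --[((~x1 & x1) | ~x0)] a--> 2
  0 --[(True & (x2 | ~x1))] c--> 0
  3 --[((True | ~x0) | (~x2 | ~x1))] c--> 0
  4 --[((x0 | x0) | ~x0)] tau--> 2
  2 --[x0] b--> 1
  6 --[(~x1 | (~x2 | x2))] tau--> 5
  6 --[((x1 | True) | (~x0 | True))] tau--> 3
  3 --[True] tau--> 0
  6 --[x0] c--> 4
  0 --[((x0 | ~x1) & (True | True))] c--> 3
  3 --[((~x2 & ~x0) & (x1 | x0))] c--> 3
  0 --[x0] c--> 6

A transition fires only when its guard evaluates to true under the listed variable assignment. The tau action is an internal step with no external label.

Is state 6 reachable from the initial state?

Answer: UNREACHABLE

Trace:
8 transition(s) survive guard evaluation.
L0 = {0}
L1 = {2,3}  total {0,2,3}
Reachable = {0,2,3}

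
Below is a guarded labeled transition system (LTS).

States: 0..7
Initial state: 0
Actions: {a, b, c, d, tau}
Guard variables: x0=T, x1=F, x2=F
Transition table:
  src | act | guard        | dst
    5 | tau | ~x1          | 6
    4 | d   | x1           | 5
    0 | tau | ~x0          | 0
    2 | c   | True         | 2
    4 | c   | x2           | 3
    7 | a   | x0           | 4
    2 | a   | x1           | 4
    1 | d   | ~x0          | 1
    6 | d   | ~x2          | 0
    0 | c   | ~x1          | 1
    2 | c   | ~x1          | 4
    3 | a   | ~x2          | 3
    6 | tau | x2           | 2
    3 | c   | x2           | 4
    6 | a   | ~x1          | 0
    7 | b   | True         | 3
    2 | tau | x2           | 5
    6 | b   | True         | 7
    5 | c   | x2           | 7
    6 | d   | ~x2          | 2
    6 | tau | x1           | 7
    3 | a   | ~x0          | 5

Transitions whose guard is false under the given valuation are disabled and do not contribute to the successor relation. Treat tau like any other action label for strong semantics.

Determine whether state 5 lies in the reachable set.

Answer: UNREACHABLE

Analysis:
Guard filter leaves 11 enabled edge(s).
depth 0: {0}
depth 1: {1}  now seen {0,1}
R = {0,1}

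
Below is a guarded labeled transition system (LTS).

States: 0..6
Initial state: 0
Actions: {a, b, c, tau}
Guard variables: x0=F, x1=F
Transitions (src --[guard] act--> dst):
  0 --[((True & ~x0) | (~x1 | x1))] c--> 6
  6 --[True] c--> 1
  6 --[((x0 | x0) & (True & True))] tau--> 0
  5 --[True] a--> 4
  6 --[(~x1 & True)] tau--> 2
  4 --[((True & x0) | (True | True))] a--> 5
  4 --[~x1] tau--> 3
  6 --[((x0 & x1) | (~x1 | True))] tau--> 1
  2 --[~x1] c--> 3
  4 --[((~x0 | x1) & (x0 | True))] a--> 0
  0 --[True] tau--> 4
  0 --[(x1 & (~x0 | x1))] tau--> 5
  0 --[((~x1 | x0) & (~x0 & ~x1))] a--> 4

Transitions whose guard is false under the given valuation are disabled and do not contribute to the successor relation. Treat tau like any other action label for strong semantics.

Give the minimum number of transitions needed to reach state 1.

Breadth-first toward 1:
  depth 0: {0}
  depth 1: {4,6}
  depth 2: {1,2,3,5}
1 enters at depth 2; path c·c

Answer: 2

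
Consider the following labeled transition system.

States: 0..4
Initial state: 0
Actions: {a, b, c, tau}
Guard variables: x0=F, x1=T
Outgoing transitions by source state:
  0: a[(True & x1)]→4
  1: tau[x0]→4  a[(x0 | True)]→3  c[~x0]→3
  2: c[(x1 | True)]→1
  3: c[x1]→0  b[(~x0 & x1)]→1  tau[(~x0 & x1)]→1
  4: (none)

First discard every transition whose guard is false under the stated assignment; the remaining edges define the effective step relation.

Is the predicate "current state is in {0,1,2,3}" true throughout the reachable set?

Answer: INVARIANT VIOLATED at state 4

Trace:
Safe = {0,1,2,3}
Reach set: {0,4}
  0: ok
  4: outside
witness against invariant: a → 4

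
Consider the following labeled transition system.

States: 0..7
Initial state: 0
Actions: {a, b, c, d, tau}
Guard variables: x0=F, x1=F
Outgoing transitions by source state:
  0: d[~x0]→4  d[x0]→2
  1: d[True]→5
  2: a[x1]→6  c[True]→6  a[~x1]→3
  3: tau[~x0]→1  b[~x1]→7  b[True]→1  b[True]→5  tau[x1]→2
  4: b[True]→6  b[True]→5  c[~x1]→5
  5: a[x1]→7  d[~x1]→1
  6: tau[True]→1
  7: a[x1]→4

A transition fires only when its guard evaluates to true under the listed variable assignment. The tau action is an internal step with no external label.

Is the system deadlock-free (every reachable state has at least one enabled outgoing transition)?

Reachable = {0,1,4,5,6}
  0: d→4  [1 exit(s)]
  1: d→5  [1 exit(s)]
  4: b→5  b→6  c→5  [3 exit(s)]
  5: d→1  [1 exit(s)]
  6: tau→1  [1 exit(s)]

Answer: DEADLOCK-FREE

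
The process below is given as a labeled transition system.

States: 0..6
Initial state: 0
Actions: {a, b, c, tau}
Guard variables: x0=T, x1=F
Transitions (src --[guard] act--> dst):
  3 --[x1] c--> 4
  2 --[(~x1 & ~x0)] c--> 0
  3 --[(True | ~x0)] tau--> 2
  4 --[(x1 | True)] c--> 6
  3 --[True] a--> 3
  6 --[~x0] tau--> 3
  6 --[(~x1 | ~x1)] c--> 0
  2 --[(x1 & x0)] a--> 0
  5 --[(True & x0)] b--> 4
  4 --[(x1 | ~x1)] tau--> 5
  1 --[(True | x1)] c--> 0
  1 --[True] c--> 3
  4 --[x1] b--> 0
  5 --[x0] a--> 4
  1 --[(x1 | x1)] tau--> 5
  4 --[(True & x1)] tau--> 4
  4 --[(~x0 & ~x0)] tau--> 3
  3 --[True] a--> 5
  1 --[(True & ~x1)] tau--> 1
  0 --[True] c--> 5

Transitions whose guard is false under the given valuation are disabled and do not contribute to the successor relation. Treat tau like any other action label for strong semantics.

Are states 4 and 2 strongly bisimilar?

Answer: NOT BISIMILAR

Analysis:
Compute ~ classes (split until stable):
  P[0] = {{0,1,2,3,4,5,6}}
  P[1] = {{0,6},{1,4},{2},{3},{5}}
  P[2] = {{0},{1},{2},{3},{4},{5},{6}}
Fixed point at round 3; 7 class(es).
[4]={4}  [2]={2}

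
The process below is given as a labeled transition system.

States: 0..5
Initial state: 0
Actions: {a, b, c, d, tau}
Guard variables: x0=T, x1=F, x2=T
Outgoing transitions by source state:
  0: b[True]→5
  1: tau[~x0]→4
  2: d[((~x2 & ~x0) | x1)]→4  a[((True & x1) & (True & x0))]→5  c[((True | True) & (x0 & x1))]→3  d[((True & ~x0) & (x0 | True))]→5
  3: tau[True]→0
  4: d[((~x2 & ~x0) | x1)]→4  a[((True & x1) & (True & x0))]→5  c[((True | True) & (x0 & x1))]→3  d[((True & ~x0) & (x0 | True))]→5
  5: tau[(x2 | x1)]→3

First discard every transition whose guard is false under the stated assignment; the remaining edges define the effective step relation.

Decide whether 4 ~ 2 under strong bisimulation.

Bisimulation quotient by refinement:
  π0 = {{0,1,2,3,4,5}}
  π1 = {{0},{1,2,4},{3,5}}
  π2 = {{0},{1,2,4},{3},{5}}
stable after 3 split(s): 4 block(s)
class of 4: {1,2,4}; class of 2: {1,2,4}

Answer: BISIMILAR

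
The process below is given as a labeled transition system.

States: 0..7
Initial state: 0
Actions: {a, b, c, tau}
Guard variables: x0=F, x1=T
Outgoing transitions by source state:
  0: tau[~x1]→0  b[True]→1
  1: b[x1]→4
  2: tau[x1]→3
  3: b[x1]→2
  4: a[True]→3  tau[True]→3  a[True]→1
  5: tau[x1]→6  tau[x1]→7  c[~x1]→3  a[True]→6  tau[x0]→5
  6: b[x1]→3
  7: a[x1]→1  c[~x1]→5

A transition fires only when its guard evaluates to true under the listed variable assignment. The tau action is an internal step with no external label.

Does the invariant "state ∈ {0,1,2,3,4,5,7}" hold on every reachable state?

Answer: INVARIANT HOLDS

Working:
Allowed set {0,1,2,3,4,5,7}
Reach set: {0,1,2,3,4}
  0: ok
  1: ok
  2: ok
  3: ok
  4: ok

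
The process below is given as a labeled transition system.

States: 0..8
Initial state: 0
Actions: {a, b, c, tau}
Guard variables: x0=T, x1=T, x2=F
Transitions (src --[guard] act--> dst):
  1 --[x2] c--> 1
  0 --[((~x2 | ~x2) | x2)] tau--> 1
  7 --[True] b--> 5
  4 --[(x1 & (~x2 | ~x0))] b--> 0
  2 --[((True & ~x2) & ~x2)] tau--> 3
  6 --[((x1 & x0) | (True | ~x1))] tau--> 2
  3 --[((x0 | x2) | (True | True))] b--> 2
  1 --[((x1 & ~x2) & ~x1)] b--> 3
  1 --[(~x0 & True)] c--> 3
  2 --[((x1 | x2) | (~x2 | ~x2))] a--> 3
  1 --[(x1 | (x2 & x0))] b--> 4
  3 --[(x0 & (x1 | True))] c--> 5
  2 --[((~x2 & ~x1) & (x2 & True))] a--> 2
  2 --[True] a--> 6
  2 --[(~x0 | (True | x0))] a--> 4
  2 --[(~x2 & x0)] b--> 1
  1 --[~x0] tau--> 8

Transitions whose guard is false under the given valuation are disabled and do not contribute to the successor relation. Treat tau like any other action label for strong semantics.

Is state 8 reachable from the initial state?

Answer: UNREACHABLE

Analysis:
After dropping false guards: 12 live edges.
L0 = {0}
L1 = {1}  total {0,1}
L2 = {4}  total {0,1,4}
Reach set: {0,1,4}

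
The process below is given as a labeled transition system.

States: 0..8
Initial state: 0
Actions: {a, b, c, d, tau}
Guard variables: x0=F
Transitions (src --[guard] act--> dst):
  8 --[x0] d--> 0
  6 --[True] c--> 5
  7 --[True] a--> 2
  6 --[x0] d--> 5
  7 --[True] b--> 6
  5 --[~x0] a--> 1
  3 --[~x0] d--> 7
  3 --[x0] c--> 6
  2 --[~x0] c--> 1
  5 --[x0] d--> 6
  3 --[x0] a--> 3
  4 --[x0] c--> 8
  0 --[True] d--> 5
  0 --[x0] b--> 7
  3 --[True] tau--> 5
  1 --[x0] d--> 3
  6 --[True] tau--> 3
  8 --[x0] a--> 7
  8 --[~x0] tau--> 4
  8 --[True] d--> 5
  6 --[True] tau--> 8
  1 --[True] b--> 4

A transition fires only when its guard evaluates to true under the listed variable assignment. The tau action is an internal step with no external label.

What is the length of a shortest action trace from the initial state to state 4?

Breadth-first toward 4:
  depth 0: {0}
  depth 1: {5}
  depth 2: {1}
  depth 3: {4}
first hit 4 at d=3 via d·a·b

Answer: 3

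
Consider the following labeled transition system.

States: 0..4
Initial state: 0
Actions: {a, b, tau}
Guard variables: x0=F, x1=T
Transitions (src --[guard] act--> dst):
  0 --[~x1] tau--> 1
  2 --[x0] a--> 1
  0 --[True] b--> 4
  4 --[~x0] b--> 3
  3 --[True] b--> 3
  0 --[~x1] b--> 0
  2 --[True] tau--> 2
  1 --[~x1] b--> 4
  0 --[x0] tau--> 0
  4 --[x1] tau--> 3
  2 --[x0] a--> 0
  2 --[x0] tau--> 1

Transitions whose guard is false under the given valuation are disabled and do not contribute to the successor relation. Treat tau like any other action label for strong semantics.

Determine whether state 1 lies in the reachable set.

5 transition(s) survive guard evaluation.
depth 0: {0}
depth 1: {4}  total {0,4}
depth 2: {3}  total {0,3,4}
R = {0,3,4}

Answer: UNREACHABLE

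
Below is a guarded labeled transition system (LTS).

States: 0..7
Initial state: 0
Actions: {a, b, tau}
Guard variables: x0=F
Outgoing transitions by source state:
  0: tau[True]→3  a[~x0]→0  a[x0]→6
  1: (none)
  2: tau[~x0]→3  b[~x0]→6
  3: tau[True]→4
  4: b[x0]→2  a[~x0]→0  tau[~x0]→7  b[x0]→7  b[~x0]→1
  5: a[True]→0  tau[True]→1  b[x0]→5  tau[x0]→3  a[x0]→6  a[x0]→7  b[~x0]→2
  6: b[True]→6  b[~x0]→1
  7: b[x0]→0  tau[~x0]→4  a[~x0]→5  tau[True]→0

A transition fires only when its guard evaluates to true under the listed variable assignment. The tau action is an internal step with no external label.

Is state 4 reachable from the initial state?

Guard filter leaves 16 enabled edge(s).
depth 0: {0}
depth 1: {3}  total {0,3}
depth 2: {4}  total {0,3,4}
depth 3: {1,7}  total {0,1,3,4,7}
depth 4: {5}  total {0,1,3,4,5,7}
depth 5: {2}  total {0,1,2,3,4,5,7}
depth 6: {6}  total {0,1,2,3,4,5,6,7}
R = {0,1,2,3,4,5,6,7}
Path to 4: tau·tau

Answer: REACHABLE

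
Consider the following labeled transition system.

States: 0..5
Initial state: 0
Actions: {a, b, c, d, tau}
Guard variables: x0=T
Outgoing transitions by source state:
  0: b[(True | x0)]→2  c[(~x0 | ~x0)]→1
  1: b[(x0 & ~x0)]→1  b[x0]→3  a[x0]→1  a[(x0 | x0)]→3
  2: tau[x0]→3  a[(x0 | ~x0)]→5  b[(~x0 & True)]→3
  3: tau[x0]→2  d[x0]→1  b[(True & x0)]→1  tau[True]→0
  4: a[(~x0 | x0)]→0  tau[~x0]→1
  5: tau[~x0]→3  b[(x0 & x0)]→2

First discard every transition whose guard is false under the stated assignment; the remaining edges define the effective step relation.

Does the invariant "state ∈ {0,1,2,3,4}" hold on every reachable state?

Inv-set: {0,1,2,3,4}
Reach set: {0,1,2,3,5}
  0: ✓
  1: ✓
  2: ✓
  3: ✓
  5: VIOLATES
witness against invariant: b·a → 5

Answer: INVARIANT VIOLATED at state 5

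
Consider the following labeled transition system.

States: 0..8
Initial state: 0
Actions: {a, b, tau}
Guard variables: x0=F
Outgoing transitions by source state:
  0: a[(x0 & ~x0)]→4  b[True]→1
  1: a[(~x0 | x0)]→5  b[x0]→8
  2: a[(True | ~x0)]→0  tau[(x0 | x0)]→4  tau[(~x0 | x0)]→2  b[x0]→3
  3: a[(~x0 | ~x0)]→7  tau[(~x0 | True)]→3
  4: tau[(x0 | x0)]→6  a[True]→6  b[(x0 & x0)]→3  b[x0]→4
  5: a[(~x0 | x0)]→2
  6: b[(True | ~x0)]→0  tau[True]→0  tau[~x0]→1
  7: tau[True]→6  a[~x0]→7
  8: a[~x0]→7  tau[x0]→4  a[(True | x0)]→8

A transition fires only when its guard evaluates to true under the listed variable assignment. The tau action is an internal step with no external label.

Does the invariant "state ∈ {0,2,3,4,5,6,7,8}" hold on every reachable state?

Answer: INVARIANT VIOLATED at state 1

Analysis:
Allowed set {0,2,3,4,5,6,7,8}
R = {0,1,2,5}
  0: ok
  1: VIOLATES
  2: ok
  5: ok
counterexample path to 1: b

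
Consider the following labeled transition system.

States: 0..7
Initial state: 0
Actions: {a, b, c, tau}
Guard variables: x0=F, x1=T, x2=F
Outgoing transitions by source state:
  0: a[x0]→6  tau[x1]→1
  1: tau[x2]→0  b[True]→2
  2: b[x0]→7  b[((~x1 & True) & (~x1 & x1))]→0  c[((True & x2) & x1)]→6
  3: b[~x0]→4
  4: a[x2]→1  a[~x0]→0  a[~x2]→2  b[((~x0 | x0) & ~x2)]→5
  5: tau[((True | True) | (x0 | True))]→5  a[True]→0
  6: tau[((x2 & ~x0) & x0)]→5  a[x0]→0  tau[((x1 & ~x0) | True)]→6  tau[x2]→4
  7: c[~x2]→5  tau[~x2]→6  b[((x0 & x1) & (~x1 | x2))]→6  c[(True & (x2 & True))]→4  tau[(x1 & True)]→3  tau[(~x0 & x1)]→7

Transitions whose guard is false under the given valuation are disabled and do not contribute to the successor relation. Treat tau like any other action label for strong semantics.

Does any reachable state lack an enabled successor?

Answer: DEADLOCK at state 2

Working:
Reachable = {0,1,2}
  0: tau→1  [1 exit(s)]
  1: b→2  [1 exit(s)]
  2: ∅  [no exit]
trace reaching 2: tau·b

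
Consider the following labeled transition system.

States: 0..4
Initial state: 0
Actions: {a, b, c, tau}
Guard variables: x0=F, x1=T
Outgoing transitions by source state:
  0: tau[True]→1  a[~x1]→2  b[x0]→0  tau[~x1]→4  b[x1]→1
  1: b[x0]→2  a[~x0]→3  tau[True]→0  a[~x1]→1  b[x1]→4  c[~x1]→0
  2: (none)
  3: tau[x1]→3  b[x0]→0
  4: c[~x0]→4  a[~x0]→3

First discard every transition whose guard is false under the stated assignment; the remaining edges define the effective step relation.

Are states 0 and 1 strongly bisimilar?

Bisimulation quotient by refinement:
  round 0: {{0,1,2,3,4}}
  round 1: {{0},{1},{2},{3},{4}}
Fixed point at round 2; 5 class(es).
[0]={0}  [1]={1}

Answer: NOT BISIMILAR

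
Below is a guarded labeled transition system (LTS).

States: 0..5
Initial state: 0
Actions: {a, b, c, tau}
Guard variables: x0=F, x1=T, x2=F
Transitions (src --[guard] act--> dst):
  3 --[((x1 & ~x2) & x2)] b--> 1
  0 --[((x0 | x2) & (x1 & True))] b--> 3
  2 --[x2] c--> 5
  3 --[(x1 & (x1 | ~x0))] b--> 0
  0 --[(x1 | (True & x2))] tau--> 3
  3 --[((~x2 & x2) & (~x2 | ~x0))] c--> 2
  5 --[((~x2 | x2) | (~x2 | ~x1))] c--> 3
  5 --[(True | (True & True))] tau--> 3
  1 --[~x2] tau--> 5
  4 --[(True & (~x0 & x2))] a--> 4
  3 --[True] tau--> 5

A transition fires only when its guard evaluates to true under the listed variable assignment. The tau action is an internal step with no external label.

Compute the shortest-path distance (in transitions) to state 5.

Answer: 2

Working:
Breadth-first toward 5:
  Layer 0: {0}
  Layer 1: {3}
  Layer 2: {5}
depth(5)=2, e.g. tau·tau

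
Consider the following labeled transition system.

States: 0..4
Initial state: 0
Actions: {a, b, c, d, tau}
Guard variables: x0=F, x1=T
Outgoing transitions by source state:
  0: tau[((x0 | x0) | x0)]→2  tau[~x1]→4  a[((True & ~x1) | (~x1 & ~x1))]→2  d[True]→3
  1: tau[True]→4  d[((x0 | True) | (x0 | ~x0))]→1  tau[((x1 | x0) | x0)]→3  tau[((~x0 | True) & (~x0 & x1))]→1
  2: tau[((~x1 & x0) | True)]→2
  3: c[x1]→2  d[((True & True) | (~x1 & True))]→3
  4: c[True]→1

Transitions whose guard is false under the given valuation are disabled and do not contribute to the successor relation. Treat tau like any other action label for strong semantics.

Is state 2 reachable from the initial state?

Answer: REACHABLE

Trace:
9 transition(s) survive guard evaluation.
depth 0: {0}
depth 1: {3}  cumulative {0,3}
depth 2: {2}  cumulative {0,2,3}
Reach set: {0,2,3}
witness 2: d·c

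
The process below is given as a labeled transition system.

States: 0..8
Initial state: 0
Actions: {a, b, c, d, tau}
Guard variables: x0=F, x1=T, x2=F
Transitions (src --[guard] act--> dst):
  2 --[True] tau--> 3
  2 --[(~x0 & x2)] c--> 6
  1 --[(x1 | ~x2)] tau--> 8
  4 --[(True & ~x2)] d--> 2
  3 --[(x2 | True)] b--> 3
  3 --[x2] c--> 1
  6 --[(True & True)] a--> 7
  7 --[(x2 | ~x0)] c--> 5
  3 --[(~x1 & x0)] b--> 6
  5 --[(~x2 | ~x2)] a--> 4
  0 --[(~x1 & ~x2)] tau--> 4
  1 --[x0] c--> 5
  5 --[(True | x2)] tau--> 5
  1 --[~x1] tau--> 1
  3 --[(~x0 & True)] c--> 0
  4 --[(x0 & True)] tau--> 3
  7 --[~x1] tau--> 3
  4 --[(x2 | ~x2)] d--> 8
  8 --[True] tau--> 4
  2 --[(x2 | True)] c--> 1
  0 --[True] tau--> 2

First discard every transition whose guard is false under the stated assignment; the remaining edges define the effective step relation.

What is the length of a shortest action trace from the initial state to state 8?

Answer: 3

Analysis:
BFS to 8:
  depth 0: {0}
  depth 1: {2}
  depth 2: {1,3}
  depth 3: {8}
8 enters at depth 3; path tau·c·tau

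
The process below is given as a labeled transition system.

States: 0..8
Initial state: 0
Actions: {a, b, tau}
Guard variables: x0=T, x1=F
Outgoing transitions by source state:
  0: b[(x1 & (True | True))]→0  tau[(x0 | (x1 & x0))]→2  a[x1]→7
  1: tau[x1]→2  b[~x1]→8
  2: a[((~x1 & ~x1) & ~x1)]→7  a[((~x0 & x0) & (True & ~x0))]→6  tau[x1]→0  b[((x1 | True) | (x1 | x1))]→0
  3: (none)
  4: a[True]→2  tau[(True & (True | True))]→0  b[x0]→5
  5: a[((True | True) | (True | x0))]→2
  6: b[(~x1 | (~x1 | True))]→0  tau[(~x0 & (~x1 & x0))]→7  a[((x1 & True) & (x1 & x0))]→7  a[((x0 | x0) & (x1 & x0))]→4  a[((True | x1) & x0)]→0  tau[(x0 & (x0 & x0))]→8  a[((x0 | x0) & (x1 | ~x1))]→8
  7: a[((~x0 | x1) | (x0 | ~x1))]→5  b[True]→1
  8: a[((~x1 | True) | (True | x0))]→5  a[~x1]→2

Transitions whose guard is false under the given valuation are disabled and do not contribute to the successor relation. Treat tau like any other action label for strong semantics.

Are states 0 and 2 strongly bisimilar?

Answer: NOT BISIMILAR

Analysis:
Compute ~ classes (split until stable):
  round 0: {{0,1,2,3,4,5,6,7,8}}
  round 1: {{0},{1},{2,7},{3},{4,6},{5,8}}
  round 2: {{0},{1},{2},{3},{4},{5},{6},{7},{8}}
Fixed point at round 3; 9 class(es).
0∈{0}, 2∈{2}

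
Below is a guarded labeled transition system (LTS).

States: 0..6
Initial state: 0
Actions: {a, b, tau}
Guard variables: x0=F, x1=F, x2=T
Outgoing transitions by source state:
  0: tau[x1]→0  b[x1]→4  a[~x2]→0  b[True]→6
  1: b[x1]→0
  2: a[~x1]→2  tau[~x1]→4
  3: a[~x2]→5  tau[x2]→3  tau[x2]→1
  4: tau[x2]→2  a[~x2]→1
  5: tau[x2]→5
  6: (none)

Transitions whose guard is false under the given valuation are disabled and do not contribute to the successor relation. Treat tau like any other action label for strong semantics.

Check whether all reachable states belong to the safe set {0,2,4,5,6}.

Answer: INVARIANT HOLDS

Working:
Safe = {0,2,4,5,6}
R = {0,6}
  0: ✓
  6: ✓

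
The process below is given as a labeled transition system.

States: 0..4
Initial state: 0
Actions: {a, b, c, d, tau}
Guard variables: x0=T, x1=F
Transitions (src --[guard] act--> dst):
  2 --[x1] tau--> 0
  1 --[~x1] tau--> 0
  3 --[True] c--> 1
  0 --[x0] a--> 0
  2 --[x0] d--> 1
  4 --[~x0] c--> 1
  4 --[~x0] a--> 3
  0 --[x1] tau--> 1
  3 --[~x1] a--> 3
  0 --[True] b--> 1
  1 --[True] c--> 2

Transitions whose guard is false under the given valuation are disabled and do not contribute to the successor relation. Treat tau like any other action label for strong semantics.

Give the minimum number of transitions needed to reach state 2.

Answer: 2

Working:
Breadth-first toward 2:
  Layer 0: {0}
  Layer 1: {1}
  Layer 2: {2}
depth(2)=2, e.g. b·c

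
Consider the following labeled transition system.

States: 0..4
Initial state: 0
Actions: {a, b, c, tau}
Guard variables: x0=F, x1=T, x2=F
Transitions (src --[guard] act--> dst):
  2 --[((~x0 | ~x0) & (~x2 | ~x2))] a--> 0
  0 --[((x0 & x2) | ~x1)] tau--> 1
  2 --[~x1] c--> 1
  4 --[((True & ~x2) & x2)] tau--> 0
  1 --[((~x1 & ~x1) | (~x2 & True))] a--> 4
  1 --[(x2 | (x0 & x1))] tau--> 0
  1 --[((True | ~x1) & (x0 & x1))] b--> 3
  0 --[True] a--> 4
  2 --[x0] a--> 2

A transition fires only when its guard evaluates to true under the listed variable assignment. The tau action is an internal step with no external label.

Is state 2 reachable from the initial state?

Answer: UNREACHABLE

Working:
3 transition(s) survive guard evaluation.
L0 = {0}
L1 = {4}  now seen {0,4}
R = {0,4}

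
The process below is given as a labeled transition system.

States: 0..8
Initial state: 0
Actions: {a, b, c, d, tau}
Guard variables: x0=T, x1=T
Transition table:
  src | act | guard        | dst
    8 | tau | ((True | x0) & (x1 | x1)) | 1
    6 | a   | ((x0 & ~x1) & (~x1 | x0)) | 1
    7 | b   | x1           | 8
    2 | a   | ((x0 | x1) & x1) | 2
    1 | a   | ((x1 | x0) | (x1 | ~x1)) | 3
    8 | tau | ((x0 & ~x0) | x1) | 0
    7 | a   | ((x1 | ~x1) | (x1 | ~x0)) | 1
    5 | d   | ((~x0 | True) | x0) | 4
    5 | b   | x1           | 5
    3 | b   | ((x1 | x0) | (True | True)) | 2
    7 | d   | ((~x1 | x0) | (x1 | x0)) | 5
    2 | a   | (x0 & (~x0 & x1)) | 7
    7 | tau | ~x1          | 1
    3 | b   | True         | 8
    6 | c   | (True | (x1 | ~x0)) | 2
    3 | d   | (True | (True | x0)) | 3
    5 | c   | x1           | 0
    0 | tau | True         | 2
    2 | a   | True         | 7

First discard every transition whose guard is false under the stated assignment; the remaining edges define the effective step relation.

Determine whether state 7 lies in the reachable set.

After dropping false guards: 16 live edges.
Layer 0: {0}
Layer 1: {2}  total {0,2}
Layer 2: {7}  total {0,2,7}
Layer 3: {1,5,8}  total {0,1,2,5,7,8}
Layer 4: {3,4}  total {0,1,2,3,4,5,7,8}
Reachable = {0,1,2,3,4,5,7,8}
Path to 7: tau·a

Answer: REACHABLE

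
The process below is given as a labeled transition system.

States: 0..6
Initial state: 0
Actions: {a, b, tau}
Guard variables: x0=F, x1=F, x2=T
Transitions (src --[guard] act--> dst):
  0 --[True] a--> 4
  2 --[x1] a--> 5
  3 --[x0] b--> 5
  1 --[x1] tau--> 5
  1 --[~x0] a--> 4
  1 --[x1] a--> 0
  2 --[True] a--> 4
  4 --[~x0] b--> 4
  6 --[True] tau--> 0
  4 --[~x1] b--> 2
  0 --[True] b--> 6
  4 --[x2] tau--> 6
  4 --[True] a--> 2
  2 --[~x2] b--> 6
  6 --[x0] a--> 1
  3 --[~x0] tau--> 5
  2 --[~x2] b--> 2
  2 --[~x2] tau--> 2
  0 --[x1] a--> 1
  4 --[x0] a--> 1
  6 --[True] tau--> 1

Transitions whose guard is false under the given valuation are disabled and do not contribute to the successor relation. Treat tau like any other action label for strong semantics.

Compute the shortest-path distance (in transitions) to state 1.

Answer: 2

Analysis:
Layered search for 1:
  L0 = {0}
  L1 = {4,6}
  L2 = {1,2}
1 enters at depth 2; path b·tau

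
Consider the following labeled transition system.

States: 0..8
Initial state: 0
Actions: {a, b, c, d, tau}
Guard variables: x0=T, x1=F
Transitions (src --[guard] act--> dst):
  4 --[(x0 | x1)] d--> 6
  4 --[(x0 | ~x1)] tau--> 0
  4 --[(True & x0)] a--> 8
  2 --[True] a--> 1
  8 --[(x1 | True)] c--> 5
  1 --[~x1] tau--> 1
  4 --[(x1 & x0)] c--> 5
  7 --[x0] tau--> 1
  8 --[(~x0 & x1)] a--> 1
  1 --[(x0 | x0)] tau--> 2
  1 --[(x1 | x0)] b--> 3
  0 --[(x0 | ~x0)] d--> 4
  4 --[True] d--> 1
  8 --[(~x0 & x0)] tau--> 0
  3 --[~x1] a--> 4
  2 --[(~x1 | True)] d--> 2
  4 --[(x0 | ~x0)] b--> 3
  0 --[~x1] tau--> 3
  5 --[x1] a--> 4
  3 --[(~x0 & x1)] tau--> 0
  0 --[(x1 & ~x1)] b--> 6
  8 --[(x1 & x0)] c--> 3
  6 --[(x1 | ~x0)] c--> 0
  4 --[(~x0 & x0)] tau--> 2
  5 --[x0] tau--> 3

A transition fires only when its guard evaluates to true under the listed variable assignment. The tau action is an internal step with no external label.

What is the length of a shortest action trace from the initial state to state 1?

Answer: 2

Trace:
Layered search for 1:
  L0 = {0}
  L1 = {3,4}
  L2 = {1,6,8}
depth(1)=2, e.g. d·d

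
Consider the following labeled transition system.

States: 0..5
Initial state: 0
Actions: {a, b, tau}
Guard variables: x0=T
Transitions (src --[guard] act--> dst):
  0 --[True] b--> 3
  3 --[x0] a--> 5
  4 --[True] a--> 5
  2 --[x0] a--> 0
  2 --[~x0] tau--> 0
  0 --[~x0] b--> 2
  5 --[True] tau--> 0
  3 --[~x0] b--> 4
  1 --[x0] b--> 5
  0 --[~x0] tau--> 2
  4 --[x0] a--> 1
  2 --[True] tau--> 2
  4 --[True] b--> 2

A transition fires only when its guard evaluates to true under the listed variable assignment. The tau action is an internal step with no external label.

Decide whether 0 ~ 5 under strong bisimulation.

Bisimulation quotient by refinement:
  P[0] = {{0,1,2,3,4,5}}
  P[1] = {{0,1},{2},{3},{4},{5}}
  P[2] = {{0},{1},{2},{3},{4},{5}}
6 equivalence class(es) (converged in 3)
0∈{0}, 5∈{5}

Answer: NOT BISIMILAR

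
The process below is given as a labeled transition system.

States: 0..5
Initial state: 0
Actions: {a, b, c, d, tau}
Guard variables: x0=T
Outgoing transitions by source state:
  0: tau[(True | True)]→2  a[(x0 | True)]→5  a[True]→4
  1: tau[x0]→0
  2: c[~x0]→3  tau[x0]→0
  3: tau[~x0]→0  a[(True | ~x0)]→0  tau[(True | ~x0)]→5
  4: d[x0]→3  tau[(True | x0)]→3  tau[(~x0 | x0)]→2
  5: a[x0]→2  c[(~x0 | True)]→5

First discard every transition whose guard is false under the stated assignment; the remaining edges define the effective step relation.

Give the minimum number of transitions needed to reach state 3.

Breadth-first toward 3:
  depth 0: {0}
  depth 1: {2,4,5}
  depth 2: {3}
3 enters at depth 2; path a·d

Answer: 2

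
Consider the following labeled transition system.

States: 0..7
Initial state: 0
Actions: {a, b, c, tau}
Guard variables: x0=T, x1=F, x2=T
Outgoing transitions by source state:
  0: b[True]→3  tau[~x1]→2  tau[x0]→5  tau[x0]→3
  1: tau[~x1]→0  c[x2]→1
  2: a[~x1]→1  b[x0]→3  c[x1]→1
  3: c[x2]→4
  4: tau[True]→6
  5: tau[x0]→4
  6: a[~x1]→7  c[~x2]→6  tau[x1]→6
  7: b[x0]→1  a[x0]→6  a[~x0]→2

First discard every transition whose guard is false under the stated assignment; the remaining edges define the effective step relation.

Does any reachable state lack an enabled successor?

Answer: DEADLOCK-FREE

Analysis:
Reachable = {0,1,2,3,4,5,6,7}
  0: b→3  tau→2  tau→3  tau→5  [4 exit(s)]
  1: c→1  tau→0  [2 exit(s)]
  2: a→1  b→3  [2 exit(s)]
  3: c→4  [1 exit(s)]
  4: tau→6  [1 exit(s)]
  5: tau→4  [1 exit(s)]
  6: a→7  [1 exit(s)]
  7: a→6  b→1  [2 exit(s)]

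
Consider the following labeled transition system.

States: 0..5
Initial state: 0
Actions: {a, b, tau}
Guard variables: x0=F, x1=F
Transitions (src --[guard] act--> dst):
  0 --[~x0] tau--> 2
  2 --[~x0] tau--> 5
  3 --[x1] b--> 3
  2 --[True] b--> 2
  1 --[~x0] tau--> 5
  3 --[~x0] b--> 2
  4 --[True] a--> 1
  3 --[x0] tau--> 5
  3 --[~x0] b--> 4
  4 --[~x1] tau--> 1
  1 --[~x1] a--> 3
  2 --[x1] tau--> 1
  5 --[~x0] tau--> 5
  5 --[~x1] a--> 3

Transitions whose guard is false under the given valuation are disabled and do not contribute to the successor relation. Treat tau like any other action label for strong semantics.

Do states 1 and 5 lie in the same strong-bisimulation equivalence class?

Answer: BISIMILAR

Trace:
Refine partition for ~:
  π0 = {{0,1,2,3,4,5}}
  π1 = {{0},{1,4,5},{2},{3}}
  π2 = {{0},{1,5},{2},{3},{4}}
Fixed point at round 3; 5 class(es).
[1]={1,5}  [5]={1,5}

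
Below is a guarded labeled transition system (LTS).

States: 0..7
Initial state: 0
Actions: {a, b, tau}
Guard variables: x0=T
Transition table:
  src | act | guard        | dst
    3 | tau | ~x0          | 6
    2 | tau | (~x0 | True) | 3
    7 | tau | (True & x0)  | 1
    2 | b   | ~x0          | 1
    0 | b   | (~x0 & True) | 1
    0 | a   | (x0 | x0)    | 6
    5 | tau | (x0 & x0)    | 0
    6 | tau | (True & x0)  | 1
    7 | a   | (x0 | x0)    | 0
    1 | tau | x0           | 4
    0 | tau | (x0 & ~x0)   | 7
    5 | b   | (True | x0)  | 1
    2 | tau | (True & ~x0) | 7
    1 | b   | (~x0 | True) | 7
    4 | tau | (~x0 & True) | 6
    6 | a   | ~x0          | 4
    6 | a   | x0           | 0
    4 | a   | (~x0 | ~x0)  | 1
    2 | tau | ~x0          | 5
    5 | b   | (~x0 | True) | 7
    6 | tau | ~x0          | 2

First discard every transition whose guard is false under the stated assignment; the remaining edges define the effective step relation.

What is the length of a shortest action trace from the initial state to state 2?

Breadth-first toward 2:
  depth 0: {0}
  depth 1: {6}
  depth 2: {1}
  depth 3: {4,7}
2 never appears.

Answer: UNREACHABLE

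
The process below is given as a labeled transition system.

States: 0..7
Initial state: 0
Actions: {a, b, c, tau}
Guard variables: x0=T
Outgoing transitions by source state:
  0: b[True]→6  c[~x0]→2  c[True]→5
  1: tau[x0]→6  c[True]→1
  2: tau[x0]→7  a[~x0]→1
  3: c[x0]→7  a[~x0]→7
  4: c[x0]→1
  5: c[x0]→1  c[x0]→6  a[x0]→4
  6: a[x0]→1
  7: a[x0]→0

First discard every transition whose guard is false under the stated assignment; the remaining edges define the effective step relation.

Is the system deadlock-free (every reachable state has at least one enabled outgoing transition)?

Reach set: {0,1,4,5,6}
  0: b→6  c→5  [2 exit(s)]
  1: c→1  tau→6  [2 exit(s)]
  4: c→1  [1 exit(s)]
  5: a→4  c→1  c→6  [3 exit(s)]
  6: a→1  [1 exit(s)]

Answer: DEADLOCK-FREE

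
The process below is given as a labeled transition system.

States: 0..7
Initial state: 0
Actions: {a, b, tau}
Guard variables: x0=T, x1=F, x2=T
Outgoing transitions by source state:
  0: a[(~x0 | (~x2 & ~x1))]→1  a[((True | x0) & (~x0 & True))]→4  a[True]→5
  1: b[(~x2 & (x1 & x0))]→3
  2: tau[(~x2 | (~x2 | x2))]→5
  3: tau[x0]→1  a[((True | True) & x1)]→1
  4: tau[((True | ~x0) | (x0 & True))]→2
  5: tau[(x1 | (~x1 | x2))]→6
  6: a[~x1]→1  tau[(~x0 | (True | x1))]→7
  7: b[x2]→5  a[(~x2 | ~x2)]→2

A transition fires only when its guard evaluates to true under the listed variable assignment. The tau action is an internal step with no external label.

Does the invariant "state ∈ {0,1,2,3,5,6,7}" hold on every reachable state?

Allowed set {0,1,2,3,5,6,7}
R = {0,1,5,6,7}
  0: ok
  1: ok
  5: ok
  6: ok
  7: ok

Answer: INVARIANT HOLDS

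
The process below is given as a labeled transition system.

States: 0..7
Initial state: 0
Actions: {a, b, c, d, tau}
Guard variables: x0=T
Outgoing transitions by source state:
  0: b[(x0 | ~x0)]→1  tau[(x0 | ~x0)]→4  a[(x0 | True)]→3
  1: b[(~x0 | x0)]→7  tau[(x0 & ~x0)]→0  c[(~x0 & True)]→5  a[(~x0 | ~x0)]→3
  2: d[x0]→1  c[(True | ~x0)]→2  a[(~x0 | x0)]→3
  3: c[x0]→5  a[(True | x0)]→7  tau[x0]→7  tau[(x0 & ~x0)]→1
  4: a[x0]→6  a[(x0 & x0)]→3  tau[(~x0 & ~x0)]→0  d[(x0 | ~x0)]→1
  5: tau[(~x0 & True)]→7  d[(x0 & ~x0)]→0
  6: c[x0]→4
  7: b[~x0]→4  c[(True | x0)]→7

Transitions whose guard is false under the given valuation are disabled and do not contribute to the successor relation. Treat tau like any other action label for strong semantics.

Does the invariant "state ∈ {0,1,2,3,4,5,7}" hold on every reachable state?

Inv-set: {0,1,2,3,4,5,7}
R = {0,1,3,4,5,6,7}
  0: ✓
  1: ✓
  3: ✓
  4: ✓
  5: ✓
  6: VIOLATES
  7: ✓
witness against invariant: tau·a → 6

Answer: INVARIANT VIOLATED at state 6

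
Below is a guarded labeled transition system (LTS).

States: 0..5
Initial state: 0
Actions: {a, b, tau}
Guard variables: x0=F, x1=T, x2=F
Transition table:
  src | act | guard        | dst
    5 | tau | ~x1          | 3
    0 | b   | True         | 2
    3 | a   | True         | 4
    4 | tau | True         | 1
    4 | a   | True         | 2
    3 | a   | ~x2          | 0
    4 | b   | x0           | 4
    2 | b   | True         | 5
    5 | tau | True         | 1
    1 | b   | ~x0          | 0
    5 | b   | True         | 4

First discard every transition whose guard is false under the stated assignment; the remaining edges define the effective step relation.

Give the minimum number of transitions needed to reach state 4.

Breadth-first toward 4:
  L0 = {0}
  L1 = {2}
  L2 = {5}
  L3 = {1,4}
depth(4)=3, e.g. b·b·b

Answer: 3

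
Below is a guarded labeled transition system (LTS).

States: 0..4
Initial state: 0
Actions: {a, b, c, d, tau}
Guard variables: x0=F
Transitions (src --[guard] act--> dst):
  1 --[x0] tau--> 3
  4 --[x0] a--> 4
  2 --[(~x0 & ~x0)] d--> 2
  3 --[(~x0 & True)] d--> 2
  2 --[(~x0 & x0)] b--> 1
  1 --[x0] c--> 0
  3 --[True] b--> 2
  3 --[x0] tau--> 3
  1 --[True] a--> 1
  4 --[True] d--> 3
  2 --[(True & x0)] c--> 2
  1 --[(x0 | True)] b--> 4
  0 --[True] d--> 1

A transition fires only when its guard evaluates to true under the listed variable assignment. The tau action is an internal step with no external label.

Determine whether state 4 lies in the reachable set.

After dropping false guards: 7 live edges.
L0 = {0}
L1 = {1}  cumulative {0,1}
L2 = {4}  cumulative {0,1,4}
L3 = {3}  cumulative {0,1,3,4}
L4 = {2}  cumulative {0,1,2,3,4}
R = {0,1,2,3,4}
trace reaching 4: d·b

Answer: REACHABLE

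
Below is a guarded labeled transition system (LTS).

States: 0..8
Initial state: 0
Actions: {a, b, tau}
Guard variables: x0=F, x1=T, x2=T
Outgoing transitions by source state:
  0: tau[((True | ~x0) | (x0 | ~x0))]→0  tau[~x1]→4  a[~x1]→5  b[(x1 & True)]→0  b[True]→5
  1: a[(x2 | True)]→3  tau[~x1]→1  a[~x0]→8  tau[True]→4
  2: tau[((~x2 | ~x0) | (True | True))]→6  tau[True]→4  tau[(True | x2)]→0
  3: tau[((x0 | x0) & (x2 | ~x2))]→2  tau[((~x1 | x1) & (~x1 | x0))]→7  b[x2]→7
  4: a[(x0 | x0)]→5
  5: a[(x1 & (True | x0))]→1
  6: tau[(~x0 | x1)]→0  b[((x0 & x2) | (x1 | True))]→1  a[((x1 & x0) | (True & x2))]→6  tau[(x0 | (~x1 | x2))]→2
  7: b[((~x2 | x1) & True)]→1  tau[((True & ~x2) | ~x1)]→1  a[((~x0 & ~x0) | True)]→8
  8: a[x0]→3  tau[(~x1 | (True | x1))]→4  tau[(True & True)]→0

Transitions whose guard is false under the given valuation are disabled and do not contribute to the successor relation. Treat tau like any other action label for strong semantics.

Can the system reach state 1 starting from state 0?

Answer: REACHABLE

Trace:
Guard filter leaves 19 enabled edge(s).
L0 = {0}
L1 = {5}  cumulative {0,5}
L2 = {1}  cumulative {0,1,5}
L3 = {3,4,8}  cumulative {0,1,3,4,5,8}
L4 = {7}  cumulative {0,1,3,4,5,7,8}
Reach set: {0,1,3,4,5,7,8}
Path to 1: b·a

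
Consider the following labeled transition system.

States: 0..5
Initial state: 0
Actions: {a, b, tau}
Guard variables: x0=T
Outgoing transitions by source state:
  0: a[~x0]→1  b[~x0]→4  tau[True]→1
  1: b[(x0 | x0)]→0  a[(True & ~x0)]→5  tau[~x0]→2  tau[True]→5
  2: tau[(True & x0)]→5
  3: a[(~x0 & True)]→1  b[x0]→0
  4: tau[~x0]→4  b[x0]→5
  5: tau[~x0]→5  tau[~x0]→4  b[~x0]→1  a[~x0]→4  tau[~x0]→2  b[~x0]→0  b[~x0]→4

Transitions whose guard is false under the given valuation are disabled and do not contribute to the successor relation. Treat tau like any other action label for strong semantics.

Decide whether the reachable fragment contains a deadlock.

Answer: DEADLOCK at state 5

Trace:
Reach set: {0,1,5}
  0: tau→1  [1 out]
  1: b→0  tau→5  [2 out]
  5: ∅  [deadlock]
witness 5: tau·tau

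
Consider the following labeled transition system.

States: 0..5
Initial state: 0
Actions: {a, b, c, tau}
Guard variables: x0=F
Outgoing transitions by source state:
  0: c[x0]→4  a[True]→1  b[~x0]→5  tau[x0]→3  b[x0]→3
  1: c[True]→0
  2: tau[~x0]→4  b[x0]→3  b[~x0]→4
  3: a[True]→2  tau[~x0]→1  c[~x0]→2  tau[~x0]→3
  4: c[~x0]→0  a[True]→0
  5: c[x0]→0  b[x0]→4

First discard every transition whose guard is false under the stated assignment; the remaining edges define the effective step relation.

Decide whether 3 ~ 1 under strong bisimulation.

Answer: NOT BISIMILAR

Trace:
Refine partition for ~:
  P[0] = {{0,1,2,3,4,5}}
  P[1] = {{0},{1},{2},{3},{4},{5}}
stable after 2 split(s): 6 block(s)
[3]={3}  [1]={1}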